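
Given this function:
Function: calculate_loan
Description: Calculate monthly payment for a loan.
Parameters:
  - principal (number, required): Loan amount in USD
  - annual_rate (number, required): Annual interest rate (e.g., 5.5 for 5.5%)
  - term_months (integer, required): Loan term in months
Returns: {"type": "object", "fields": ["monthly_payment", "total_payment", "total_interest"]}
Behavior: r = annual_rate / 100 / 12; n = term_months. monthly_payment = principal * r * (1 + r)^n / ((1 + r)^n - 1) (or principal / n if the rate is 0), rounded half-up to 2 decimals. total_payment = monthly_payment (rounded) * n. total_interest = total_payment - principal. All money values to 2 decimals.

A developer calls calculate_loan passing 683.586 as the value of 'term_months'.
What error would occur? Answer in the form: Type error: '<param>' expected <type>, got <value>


Spec: 'term_months' is declared as integer; 683.586 is a non-integer number.
Type error: 'term_months' expected integer, got 683.586


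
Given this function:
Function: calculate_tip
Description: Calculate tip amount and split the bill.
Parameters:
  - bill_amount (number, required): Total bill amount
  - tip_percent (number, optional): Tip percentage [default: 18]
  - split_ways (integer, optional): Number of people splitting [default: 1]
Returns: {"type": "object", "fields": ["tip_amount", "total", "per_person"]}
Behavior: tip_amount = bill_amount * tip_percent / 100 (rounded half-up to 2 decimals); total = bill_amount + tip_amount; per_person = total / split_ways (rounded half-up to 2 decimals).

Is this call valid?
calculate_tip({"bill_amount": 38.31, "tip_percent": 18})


Checking all required parameters present and types match... All valid.
Valid


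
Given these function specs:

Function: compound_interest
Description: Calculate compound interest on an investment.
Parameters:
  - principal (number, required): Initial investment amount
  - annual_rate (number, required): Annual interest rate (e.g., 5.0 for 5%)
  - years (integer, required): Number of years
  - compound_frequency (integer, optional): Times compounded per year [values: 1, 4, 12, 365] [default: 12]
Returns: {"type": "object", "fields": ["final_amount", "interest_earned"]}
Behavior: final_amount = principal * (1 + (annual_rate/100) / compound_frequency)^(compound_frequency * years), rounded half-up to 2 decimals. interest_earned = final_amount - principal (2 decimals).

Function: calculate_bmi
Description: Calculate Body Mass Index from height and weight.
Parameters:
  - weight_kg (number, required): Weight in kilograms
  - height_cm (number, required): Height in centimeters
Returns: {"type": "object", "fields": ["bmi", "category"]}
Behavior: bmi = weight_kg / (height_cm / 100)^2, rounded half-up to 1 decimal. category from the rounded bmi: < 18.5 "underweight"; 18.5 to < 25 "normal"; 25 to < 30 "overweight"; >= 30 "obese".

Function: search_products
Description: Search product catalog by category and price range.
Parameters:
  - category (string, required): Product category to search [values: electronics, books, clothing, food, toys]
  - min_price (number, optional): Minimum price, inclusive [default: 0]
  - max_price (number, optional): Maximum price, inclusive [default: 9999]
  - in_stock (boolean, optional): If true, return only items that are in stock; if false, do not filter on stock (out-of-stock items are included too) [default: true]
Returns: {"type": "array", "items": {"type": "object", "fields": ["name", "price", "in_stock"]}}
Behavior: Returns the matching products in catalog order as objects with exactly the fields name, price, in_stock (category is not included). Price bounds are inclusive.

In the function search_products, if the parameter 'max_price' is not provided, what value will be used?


The search_products spec declares:
  - max_price (number, optional): Maximum price, inclusive [default: 9999]
Default:
9999


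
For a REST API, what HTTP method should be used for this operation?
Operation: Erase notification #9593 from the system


GET = read, POST = create, PUT = update/replace, DELETE = remove
This operation is a removal.
DELETE


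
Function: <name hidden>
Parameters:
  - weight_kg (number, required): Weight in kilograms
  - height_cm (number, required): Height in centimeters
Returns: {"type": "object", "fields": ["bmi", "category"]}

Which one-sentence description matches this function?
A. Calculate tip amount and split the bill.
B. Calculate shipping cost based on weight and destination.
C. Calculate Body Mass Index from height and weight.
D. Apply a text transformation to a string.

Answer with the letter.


Parameters weight_kg, height_cm and return ["bmi", "category"] fit: Calculate Body Mass Index from height and weight.
C


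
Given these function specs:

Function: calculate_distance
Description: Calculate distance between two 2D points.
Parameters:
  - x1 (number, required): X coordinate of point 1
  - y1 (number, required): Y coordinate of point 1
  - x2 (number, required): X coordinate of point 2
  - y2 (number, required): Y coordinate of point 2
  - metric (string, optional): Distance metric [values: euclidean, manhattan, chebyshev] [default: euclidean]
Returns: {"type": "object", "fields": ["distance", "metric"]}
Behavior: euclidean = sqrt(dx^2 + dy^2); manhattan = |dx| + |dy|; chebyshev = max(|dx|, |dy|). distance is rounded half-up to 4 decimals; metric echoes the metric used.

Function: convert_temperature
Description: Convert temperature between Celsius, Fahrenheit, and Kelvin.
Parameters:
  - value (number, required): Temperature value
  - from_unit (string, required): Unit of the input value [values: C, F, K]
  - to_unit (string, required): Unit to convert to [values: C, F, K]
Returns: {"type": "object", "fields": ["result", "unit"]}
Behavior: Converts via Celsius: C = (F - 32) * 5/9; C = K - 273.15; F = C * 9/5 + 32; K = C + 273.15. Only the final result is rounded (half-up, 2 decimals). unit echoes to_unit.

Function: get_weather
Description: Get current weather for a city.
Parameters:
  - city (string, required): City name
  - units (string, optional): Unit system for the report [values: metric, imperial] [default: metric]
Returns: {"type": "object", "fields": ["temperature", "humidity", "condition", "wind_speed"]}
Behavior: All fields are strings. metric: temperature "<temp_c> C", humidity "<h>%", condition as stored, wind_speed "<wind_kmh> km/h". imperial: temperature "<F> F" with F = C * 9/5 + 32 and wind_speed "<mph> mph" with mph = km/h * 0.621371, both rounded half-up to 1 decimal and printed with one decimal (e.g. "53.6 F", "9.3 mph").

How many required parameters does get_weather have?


Parameters of get_weather: city (required), units (optional)
Required count:
1


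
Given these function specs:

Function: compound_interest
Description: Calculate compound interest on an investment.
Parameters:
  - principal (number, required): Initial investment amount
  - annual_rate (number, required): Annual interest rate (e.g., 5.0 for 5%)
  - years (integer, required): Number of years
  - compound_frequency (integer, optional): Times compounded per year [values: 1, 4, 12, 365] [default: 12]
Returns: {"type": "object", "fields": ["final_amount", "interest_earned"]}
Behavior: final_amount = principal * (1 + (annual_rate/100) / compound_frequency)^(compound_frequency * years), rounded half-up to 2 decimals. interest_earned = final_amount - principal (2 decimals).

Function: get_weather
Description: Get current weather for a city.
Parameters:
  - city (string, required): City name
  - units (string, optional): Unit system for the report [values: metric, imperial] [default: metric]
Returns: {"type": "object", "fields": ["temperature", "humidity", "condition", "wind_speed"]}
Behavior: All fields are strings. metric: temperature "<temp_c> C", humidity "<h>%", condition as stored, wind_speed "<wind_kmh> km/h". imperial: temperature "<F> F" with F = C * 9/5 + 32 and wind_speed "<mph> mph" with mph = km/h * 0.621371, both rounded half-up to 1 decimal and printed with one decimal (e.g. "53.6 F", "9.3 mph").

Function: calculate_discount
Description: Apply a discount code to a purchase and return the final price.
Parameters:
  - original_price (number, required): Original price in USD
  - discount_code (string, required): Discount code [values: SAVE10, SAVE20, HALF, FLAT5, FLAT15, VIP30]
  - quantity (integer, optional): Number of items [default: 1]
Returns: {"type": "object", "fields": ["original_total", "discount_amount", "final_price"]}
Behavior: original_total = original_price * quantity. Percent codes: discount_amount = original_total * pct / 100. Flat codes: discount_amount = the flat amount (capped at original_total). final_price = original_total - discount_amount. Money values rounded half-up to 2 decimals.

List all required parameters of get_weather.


Parameters of get_weather and their required/optional flag:
  city: required
  units: optional
city


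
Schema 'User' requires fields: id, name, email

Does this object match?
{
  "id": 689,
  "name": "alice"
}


Checking required fields...
Missing: email
Invalid - missing required field 'email'


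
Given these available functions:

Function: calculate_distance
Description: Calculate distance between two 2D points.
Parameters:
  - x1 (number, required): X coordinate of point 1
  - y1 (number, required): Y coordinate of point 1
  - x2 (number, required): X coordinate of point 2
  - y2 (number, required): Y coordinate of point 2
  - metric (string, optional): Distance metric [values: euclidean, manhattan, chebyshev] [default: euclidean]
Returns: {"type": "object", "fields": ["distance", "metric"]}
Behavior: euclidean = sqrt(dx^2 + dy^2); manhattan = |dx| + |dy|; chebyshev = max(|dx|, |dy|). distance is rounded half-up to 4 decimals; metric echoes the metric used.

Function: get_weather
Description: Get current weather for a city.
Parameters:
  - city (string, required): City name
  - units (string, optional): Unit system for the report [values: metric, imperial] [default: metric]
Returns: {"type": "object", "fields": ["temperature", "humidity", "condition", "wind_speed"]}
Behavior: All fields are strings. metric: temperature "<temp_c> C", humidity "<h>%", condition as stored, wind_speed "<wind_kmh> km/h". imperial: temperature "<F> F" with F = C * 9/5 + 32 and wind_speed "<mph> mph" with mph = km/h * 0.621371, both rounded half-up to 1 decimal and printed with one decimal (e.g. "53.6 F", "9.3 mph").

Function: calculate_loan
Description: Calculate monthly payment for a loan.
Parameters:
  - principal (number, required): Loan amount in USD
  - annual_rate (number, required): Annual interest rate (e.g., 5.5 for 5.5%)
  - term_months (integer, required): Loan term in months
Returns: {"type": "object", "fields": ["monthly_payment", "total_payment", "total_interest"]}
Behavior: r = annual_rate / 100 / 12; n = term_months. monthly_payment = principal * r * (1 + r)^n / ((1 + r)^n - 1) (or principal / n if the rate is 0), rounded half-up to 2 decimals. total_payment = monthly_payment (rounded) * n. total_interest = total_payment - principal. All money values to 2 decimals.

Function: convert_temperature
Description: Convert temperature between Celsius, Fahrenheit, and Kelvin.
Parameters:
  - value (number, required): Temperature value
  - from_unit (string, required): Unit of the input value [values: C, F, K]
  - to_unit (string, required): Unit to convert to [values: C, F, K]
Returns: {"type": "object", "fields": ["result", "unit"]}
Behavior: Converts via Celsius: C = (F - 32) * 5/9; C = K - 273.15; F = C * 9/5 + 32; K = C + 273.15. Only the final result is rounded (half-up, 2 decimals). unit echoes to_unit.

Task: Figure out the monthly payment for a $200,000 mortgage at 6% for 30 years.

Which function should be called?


The task needs a function whose description is: Calculate monthly payment for a loan.
calculate_loan


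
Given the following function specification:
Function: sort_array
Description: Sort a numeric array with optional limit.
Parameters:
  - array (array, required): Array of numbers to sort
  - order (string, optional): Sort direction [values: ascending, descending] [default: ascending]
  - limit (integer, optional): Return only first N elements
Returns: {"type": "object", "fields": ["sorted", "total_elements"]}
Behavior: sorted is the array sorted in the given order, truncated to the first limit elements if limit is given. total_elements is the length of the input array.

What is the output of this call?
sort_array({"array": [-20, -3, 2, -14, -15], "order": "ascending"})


sorted ascending: [-20, -15, -14, -3, 2]
total_elements = len(input) = 5
Output:
{"sorted": [-20, -15, -14, -3, 2], "total_elements": 5}


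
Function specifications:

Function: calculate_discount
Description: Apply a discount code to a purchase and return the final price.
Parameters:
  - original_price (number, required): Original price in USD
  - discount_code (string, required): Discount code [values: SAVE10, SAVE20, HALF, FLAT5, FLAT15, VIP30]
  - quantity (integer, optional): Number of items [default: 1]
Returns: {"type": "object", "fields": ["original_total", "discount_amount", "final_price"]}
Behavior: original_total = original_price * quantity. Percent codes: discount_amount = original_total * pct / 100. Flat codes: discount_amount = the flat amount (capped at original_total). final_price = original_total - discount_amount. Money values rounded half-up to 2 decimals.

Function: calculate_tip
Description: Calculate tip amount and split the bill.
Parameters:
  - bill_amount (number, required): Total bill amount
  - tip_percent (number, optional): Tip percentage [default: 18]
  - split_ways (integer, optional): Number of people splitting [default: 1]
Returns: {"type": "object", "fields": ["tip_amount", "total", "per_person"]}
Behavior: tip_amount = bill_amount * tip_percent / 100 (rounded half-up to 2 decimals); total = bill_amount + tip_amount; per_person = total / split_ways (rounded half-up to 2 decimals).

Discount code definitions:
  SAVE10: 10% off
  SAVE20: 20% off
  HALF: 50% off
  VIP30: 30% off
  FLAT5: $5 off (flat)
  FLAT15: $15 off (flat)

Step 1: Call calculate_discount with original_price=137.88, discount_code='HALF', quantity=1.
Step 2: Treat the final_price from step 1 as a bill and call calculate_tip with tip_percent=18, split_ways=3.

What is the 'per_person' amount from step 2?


Step 1: calculate_discount(original_price=137.88, discount_code=HALF, quantity=1)
  original_total = 137.88 * 1 = 137.88
  HALF = 50% off: discount_amount = 137.88 * 50/100 = 68.94 -> 68.94
  final_price = 137.88 - 68.94 = 68.94
  -> final_price = 68.94
Step 2: calculate_tip(bill_amount=68.94, tip_percent=18, split_ways=3)
  tip_amount = 68.94 * 18/100 = 12.4092 -> 12.41
  total = 68.94 + 12.41 = 81.35
  per_person = 81.35 / 3 = 27.116667 -> 27.12
  -> per_person = 27.12
$27.12


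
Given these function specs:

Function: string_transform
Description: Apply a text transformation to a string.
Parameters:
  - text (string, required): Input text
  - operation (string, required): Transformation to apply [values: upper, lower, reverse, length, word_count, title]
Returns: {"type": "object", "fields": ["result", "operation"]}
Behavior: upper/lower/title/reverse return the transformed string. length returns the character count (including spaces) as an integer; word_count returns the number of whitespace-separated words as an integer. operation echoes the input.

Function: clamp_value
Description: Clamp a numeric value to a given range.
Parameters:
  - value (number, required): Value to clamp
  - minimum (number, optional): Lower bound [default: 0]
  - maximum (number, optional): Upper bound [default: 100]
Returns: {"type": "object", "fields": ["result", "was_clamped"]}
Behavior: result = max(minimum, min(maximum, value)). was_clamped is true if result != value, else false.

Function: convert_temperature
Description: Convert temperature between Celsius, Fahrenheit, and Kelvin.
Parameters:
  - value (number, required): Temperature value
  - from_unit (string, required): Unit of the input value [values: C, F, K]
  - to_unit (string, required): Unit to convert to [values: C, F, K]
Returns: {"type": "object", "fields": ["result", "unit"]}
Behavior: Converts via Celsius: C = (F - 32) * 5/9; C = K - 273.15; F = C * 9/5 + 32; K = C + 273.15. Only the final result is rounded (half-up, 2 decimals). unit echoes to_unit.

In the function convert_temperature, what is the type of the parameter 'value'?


The convert_temperature spec declares:
  - value (number, required): Temperature value
Type:
number


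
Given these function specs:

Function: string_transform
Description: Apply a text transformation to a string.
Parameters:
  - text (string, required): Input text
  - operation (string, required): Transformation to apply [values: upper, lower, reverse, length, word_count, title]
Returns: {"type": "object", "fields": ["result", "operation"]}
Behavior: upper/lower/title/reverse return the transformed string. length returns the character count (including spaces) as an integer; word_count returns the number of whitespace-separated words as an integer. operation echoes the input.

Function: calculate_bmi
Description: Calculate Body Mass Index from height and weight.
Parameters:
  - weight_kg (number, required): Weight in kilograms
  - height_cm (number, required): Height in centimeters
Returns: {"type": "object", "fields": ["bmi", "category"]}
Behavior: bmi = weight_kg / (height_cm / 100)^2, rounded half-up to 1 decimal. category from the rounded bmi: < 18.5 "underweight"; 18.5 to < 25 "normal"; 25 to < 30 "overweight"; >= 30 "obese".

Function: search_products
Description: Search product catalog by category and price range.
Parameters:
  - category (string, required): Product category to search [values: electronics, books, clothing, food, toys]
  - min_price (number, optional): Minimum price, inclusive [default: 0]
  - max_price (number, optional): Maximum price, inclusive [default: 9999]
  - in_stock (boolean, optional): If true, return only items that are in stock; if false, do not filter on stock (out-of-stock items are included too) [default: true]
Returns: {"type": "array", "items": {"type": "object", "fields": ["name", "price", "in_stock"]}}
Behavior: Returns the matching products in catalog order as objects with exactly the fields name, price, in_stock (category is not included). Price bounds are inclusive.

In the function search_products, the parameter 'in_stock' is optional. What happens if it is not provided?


The search_products spec declares:
  - in_stock (boolean, optional): If true, return only items that are in stock; if false, do not filter on stock (out-of-stock items are included too) [default: true]
It defaults to true


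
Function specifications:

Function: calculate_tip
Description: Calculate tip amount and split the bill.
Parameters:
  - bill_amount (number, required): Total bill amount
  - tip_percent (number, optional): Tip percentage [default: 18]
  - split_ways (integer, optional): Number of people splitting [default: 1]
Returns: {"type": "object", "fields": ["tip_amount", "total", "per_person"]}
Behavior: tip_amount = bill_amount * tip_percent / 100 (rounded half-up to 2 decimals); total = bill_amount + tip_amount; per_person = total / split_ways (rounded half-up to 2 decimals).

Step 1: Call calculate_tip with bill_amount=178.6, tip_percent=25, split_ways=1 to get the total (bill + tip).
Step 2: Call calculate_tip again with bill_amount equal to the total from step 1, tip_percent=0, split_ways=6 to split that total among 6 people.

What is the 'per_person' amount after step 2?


Step 1: calculate_tip(bill_amount=178.6, tip_percent=25, split_ways=1)
  tip_amount = 178.6 * 25/100 = 44.65 -> 44.65
  total = 178.6 + 44.65 = 223.25
  per_person = 223.25 / 1 = 223.25 -> 223.25
  -> total = 223.25
Step 2: calculate_tip(bill_amount=223.25, tip_percent=0, split_ways=6)
  tip_amount = 223.25 * 0/100 = 0 -> 0.00
  total = 223.25 + 0.00 = 223.25
  per_person = 223.25 / 6 = 37.208333 -> 37.21
  -> per_person = 37.21
$37.21


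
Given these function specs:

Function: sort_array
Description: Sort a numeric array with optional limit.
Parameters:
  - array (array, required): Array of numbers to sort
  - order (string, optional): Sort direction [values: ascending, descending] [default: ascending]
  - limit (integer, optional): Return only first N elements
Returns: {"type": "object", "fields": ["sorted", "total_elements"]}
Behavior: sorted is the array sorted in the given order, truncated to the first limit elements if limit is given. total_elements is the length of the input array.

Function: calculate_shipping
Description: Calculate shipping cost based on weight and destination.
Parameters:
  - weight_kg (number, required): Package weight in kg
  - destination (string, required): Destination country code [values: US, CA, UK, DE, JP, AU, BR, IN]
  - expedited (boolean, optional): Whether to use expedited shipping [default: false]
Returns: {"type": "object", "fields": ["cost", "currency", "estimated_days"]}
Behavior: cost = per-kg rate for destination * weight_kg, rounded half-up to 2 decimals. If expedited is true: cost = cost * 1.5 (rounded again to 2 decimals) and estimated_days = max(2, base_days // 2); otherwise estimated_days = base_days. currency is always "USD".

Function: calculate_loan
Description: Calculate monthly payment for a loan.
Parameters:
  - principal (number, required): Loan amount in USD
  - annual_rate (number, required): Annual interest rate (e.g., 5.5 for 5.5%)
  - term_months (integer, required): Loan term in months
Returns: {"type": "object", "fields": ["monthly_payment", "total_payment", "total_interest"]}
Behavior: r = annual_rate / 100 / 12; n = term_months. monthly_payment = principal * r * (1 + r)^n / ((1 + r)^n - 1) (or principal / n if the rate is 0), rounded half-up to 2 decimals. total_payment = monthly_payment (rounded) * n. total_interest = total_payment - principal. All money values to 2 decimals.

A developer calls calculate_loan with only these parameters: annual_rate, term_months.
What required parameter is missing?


Required parameters: principal, annual_rate, term_months
Provided: annual_rate, term_months
Missing: principal
principal


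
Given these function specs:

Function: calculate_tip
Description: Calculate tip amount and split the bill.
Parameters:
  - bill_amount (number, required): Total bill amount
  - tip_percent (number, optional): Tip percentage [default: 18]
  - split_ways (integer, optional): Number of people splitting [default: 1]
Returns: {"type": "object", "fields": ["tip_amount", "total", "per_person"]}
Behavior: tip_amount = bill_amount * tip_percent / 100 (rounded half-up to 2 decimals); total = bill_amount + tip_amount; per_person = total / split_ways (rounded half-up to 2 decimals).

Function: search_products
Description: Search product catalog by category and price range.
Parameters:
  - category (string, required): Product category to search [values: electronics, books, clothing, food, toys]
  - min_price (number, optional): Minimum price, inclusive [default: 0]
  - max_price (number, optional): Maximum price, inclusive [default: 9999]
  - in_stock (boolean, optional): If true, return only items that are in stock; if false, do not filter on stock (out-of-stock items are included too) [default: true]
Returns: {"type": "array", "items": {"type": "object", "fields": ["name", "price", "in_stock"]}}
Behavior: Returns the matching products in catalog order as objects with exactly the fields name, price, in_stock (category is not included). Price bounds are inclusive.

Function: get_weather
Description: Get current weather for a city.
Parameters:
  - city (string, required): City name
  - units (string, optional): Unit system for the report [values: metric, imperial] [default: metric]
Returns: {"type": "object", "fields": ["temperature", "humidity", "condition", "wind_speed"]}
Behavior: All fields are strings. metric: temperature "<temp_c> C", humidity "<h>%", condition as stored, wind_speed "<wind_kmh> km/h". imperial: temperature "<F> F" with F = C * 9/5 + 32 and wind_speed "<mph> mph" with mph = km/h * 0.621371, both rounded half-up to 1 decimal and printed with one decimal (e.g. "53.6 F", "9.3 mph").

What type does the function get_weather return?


The get_weather spec declares Returns: {"type": "object", "fields": ["temperature", "humidity", "condition", "wind_speed"]}
Type:
object


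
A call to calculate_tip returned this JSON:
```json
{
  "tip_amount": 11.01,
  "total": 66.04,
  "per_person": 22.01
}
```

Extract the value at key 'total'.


66.04


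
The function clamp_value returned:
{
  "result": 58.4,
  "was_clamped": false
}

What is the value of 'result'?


58.4


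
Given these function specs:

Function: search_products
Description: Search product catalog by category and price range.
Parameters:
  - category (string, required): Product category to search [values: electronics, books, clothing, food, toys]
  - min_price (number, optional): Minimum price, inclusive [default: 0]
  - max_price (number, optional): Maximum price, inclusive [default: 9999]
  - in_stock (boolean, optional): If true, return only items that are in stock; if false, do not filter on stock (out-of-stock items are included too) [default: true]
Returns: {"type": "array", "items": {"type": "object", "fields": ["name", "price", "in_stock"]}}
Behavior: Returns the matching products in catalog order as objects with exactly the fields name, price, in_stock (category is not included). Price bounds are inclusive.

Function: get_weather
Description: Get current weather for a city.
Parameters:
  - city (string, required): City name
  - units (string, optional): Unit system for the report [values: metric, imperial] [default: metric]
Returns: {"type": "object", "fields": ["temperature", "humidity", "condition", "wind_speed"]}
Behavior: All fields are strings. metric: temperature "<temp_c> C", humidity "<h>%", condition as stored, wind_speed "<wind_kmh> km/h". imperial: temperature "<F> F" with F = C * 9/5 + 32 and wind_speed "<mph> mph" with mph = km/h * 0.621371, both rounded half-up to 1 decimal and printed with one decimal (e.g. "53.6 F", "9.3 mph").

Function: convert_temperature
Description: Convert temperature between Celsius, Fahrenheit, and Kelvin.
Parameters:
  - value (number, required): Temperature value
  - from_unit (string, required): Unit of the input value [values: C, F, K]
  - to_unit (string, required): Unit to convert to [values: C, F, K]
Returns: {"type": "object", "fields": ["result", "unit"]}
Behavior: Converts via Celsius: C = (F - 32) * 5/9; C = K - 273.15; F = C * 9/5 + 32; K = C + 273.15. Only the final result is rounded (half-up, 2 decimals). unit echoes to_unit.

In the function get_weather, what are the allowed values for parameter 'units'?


The get_weather spec declares:
  - units (string, optional): Unit system for the report [values: metric, imperial] [default: metric]
Allowed values:
metric, imperial


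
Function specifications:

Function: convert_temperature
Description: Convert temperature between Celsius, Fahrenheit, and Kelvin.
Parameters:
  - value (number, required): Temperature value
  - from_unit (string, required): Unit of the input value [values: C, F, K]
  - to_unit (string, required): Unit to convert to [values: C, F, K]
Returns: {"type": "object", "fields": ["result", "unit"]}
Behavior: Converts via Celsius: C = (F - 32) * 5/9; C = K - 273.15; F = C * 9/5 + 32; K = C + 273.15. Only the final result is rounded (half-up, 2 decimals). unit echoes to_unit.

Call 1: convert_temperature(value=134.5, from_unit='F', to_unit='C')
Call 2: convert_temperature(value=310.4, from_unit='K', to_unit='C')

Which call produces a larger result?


Call 1:
  To C: (134.5 - 32) * 5/9 = 56.944444
  Target is C: 56.944444
  Round to 2 decimals: 56.94
  -> 56.94 C
Call 2:
  To C: 310.4 - 273.15 = 37.25
  Target is C: 37.25
  Round to 2 decimals: 37.25
  -> 37.25 C
Call 1 (56.94 C)


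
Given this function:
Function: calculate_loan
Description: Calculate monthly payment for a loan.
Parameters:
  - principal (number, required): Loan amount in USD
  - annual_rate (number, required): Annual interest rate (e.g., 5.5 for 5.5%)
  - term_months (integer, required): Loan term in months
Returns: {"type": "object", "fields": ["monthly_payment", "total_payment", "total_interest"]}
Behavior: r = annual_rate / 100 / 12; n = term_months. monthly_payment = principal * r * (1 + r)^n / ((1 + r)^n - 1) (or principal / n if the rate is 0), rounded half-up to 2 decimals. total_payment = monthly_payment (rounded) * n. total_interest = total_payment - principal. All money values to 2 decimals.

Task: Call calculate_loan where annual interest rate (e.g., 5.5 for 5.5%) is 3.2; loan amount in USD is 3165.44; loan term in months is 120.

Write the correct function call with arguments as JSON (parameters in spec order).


Mapping each described value to its parameter name:
  'Annual interest rate (e.g., 5.5 for 5.5%)' -> annual_rate = 3.2
  'Loan amount in USD' -> principal = 3165.44
  'Loan term in months' -> term_months = 120
calculate_loan({"principal": 3165.44, "annual_rate": 3.2, "term_months": 120})


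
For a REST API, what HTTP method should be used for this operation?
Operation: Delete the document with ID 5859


GET = read, POST = create, PUT = update/replace, DELETE = remove
This operation is a removal.
DELETE


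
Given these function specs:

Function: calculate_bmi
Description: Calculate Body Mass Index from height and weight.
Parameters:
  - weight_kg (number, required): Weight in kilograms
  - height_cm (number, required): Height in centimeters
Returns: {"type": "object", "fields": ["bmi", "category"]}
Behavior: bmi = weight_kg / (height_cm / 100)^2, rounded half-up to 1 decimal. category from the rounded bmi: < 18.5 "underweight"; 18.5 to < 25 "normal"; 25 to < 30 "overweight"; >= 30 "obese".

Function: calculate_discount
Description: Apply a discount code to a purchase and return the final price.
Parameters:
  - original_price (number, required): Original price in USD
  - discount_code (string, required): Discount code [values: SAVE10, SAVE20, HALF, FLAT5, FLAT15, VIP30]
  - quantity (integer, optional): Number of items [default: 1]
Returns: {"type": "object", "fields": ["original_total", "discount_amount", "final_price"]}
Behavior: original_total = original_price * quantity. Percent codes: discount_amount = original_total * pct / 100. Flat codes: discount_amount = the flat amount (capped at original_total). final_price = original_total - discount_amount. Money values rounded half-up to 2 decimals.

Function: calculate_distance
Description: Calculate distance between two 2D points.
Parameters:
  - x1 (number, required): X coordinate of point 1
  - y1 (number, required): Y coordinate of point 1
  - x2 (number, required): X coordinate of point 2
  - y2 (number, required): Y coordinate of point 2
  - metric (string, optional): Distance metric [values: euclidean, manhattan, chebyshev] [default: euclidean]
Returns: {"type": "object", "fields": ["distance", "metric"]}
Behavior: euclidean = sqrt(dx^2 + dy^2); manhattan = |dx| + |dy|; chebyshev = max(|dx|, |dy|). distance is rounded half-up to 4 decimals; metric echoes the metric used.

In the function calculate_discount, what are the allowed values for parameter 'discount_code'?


The calculate_discount spec declares:
  - discount_code (string, required): Discount code [values: SAVE10, SAVE20, HALF, FLAT5, FLAT15, VIP30]
Allowed values:
SAVE10, SAVE20, HALF, FLAT5, FLAT15, VIP30


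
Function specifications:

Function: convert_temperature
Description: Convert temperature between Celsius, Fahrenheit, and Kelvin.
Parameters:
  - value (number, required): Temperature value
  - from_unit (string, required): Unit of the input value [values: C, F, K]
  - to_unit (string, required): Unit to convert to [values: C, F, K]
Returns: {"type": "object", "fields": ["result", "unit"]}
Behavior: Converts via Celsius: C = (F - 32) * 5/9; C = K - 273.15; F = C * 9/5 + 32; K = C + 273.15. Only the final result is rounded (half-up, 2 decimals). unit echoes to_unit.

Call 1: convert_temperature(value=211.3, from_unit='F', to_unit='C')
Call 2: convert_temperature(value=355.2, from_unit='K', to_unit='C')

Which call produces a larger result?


Call 1:
  To C: (211.3 - 32) * 5/9 = 99.611111
  Target is C: 99.611111
  Round to 2 decimals: 99.61
  -> 99.61 C
Call 2:
  To C: 355.2 - 273.15 = 82.05
  Target is C: 82.05
  Round to 2 decimals: 82.05
  -> 82.05 C
Call 1 (99.61 C)


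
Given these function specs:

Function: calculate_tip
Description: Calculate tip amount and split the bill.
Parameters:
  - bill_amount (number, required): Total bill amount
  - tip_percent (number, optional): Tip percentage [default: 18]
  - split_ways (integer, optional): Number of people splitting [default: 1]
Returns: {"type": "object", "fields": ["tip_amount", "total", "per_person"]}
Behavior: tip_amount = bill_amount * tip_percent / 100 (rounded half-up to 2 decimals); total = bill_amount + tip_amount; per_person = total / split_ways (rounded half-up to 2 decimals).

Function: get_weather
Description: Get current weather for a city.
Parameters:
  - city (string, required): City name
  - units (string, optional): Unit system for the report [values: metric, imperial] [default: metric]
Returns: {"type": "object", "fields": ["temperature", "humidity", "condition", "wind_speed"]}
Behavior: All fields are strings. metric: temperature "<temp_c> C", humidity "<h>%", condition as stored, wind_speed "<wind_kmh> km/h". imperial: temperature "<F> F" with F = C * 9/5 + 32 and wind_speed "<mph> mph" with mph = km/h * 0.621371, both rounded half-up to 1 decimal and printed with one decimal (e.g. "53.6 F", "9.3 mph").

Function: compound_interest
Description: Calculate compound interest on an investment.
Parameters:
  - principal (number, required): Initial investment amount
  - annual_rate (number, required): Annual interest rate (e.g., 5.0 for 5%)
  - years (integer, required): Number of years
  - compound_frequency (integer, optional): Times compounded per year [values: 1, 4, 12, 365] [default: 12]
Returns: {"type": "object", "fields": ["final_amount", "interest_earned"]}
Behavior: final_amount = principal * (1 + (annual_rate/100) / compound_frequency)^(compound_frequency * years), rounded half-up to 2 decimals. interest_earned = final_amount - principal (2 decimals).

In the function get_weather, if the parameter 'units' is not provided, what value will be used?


The get_weather spec declares:
  - units (string, optional): Unit system for the report [values: metric, imperial] [default: metric]
Default:
metric


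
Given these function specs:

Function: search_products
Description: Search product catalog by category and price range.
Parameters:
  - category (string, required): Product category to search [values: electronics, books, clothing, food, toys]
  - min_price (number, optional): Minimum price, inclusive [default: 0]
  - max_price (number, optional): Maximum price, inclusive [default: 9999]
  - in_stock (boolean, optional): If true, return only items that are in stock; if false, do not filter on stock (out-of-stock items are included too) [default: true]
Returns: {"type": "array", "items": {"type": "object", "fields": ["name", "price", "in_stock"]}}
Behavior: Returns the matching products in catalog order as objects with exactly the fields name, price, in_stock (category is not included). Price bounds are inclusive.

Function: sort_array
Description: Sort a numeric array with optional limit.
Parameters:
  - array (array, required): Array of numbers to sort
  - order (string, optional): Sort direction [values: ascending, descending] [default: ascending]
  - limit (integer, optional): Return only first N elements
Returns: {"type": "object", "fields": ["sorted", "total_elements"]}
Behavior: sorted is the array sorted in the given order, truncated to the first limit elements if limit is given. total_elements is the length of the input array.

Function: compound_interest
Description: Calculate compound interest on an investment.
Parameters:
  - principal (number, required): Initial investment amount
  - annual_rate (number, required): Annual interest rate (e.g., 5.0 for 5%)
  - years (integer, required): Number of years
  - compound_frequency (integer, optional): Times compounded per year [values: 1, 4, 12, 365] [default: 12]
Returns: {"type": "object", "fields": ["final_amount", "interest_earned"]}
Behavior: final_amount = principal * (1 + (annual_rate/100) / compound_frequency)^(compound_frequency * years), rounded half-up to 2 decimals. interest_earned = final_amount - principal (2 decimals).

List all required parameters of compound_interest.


Parameters of compound_interest and their required/optional flag:
  principal: required
  annual_rate: required
  years: required
  compound_frequency: optional
annual_rate, principal, years


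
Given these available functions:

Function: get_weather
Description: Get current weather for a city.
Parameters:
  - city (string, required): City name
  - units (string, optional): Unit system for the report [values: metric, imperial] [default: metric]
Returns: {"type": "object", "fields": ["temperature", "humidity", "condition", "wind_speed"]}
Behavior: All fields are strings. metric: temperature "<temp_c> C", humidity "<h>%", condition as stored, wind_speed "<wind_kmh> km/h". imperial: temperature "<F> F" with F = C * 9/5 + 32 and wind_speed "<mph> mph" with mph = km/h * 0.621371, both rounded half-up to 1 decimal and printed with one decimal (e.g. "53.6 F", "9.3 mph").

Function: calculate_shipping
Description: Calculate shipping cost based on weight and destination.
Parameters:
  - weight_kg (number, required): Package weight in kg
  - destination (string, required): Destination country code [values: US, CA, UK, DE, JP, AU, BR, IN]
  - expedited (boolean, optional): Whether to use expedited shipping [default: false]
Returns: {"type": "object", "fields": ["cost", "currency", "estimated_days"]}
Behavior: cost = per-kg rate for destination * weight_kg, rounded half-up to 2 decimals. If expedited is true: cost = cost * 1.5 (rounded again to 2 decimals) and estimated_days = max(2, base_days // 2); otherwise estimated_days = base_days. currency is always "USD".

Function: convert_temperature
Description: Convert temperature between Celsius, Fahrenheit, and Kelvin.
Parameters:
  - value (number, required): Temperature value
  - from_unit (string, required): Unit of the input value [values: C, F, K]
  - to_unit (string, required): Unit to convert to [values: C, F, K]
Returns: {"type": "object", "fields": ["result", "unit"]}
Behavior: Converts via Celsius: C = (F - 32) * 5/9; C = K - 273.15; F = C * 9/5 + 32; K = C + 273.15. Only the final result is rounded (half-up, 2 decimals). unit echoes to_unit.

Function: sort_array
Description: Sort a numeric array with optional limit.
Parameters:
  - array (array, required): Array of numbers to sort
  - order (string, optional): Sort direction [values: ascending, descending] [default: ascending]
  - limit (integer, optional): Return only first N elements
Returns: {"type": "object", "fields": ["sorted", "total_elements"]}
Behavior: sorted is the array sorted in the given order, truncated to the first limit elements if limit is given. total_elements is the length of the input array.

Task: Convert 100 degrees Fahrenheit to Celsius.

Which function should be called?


The task needs a function whose description is: Convert temperature between Celsius, Fahrenheit, and Kelvin.
convert_temperature


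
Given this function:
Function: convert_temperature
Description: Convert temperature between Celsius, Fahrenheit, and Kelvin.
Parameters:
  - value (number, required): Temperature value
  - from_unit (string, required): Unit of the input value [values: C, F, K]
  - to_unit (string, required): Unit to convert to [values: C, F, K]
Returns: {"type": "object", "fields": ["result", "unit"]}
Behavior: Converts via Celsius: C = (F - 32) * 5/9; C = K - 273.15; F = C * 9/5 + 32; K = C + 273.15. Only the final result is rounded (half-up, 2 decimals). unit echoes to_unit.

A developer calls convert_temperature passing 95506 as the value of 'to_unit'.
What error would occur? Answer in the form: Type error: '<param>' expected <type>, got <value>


Spec: 'to_unit' is declared as string; 95506 is an integer.
Type error: 'to_unit' expected string, got 95506
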